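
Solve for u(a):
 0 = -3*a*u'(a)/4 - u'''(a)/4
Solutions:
 u(a) = C1 + Integral(C2*airyai(-3^(1/3)*a) + C3*airybi(-3^(1/3)*a), a)


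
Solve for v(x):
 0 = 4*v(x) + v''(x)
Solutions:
 v(x) = C1*sin(2*x) + C2*cos(2*x)


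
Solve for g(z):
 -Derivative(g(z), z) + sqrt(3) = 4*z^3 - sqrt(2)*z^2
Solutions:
 g(z) = C1 - z^4 + sqrt(2)*z^3/3 + sqrt(3)*z


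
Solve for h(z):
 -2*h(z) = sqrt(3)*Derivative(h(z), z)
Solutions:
 h(z) = C1*exp(-2*sqrt(3)*z/3)


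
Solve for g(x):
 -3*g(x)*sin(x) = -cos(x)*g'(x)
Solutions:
 g(x) = C1/cos(x)^3


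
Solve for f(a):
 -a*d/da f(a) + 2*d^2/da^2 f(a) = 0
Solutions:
 f(a) = C1 + C2*erfi(a/2)


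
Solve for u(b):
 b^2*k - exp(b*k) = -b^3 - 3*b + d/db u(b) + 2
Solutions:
 u(b) = C1 + b^4/4 + b^3*k/3 + 3*b^2/2 - 2*b - exp(b*k)/k


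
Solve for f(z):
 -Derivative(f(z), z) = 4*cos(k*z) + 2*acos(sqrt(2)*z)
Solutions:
 f(z) = C1 - 2*z*acos(sqrt(2)*z) + sqrt(2)*sqrt(1 - 2*z^2) - 4*Piecewise((sin(k*z)/k, Ne(k, 0)), (z, True))


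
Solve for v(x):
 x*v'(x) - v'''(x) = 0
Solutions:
 v(x) = C1 + Integral(C2*airyai(x) + C3*airybi(x), x)


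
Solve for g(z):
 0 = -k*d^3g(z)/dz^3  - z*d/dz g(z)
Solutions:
 g(z) = C1 + Integral(C2*airyai(z*(-1/k)^(1/3)) + C3*airybi(z*(-1/k)^(1/3)), z)


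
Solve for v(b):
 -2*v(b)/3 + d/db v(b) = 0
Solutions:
 v(b) = C1*exp(2*b/3)


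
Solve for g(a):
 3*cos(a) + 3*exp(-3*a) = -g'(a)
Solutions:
 g(a) = C1 - 3*sin(a) + exp(-3*a)


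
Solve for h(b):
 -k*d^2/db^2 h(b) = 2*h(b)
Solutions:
 h(b) = C1*exp(-sqrt(2)*b*sqrt(-1/k)) + C2*exp(sqrt(2)*b*sqrt(-1/k))


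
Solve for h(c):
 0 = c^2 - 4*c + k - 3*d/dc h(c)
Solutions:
 h(c) = C1 + c^3/9 - 2*c^2/3 + c*k/3


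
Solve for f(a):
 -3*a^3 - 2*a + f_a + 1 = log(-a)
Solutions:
 f(a) = C1 + 3*a^4/4 + a^2 + a*log(-a) - 2*a


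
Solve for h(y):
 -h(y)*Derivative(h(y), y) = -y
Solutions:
 h(y) = -sqrt(C1 + y^2)
 h(y) = sqrt(C1 + y^2)


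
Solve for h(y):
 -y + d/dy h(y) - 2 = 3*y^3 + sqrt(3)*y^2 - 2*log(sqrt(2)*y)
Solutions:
 h(y) = C1 + 3*y^4/4 + sqrt(3)*y^3/3 + y^2/2 - 2*y*log(y) - y*log(2) + 4*y


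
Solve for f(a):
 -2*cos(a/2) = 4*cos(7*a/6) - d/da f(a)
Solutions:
 f(a) = C1 + 4*sin(a/2) + 24*sin(7*a/6)/7


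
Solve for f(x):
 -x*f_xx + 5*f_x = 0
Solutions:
 f(x) = C1 + C2*x^6


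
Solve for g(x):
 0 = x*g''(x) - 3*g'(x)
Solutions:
 g(x) = C1 + C2*x^4


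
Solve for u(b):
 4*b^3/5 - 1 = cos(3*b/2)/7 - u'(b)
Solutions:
 u(b) = C1 - b^4/5 + b + 2*sin(3*b/2)/21


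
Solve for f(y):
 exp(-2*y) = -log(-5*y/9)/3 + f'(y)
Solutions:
 f(y) = C1 + y*log(-y)/3 + y*(-2*log(3) - 1 + log(5))/3 - exp(-2*y)/2


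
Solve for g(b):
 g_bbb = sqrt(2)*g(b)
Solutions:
 g(b) = C3*exp(2^(1/6)*b) + (C1*sin(2^(1/6)*sqrt(3)*b/2) + C2*cos(2^(1/6)*sqrt(3)*b/2))*exp(-2^(1/6)*b/2)


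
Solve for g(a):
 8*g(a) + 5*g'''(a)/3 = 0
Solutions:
 g(a) = C3*exp(-2*3^(1/3)*5^(2/3)*a/5) + (C1*sin(3^(5/6)*5^(2/3)*a/5) + C2*cos(3^(5/6)*5^(2/3)*a/5))*exp(3^(1/3)*5^(2/3)*a/5)


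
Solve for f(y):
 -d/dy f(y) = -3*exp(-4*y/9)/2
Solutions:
 f(y) = C1 - 27*exp(-4*y/9)/8


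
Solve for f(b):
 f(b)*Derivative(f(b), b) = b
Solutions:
 f(b) = -sqrt(C1 + b^2)
 f(b) = sqrt(C1 + b^2)


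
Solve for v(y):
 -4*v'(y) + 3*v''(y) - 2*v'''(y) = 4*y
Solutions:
 v(y) = C1 - y^2/2 - 3*y/4 + (C2*sin(sqrt(23)*y/4) + C3*cos(sqrt(23)*y/4))*exp(3*y/4)


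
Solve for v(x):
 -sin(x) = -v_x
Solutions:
 v(x) = C1 - cos(x)


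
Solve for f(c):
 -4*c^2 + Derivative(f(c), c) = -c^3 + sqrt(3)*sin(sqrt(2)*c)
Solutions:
 f(c) = C1 - c^4/4 + 4*c^3/3 - sqrt(6)*cos(sqrt(2)*c)/2


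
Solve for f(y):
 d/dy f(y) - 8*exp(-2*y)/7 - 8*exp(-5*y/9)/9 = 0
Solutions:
 f(y) = C1 - 4*exp(-2*y)/7 - 8*exp(-5*y/9)/5


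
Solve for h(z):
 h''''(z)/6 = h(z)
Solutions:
 h(z) = C1*exp(-6^(1/4)*z) + C2*exp(6^(1/4)*z) + C3*sin(6^(1/4)*z) + C4*cos(6^(1/4)*z)


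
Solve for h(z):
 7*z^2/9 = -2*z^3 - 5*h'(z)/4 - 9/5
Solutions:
 h(z) = C1 - 2*z^4/5 - 28*z^3/135 - 36*z/25


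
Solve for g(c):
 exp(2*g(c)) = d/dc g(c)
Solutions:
 g(c) = log(-sqrt(-1/(C1 + c))) - log(2)/2
 g(c) = log(-1/(C1 + c))/2 - log(2)/2


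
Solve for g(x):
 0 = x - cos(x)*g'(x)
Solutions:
 g(x) = C1 + Integral(x/cos(x), x)


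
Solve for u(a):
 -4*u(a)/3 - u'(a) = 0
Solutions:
 u(a) = C1*exp(-4*a/3)


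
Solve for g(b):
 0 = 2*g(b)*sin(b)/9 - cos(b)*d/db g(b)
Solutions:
 g(b) = C1/cos(b)^(2/9)


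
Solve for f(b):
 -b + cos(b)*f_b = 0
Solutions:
 f(b) = C1 + Integral(b/cos(b), b)


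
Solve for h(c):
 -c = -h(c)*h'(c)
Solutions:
 h(c) = -sqrt(C1 + c^2)
 h(c) = sqrt(C1 + c^2)


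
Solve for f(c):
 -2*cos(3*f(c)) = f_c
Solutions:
 f(c) = -asin((C1 + exp(12*c))/(C1 - exp(12*c)))/3 + pi/3
 f(c) = asin((C1 + exp(12*c))/(C1 - exp(12*c)))/3


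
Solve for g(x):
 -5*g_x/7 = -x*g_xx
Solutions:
 g(x) = C1 + C2*x^(12/7)


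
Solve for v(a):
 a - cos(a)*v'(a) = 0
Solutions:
 v(a) = C1 + Integral(a/cos(a), a)


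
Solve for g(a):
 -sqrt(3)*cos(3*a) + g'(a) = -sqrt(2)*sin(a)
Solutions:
 g(a) = C1 + sqrt(3)*sin(3*a)/3 + sqrt(2)*cos(a)


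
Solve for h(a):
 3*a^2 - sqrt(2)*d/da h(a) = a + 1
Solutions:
 h(a) = C1 + sqrt(2)*a^3/2 - sqrt(2)*a^2/4 - sqrt(2)*a/2


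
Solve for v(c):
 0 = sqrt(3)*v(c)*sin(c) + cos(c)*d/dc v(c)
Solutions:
 v(c) = C1*cos(c)^(sqrt(3))


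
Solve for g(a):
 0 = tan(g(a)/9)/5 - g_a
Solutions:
 g(a) = -9*asin(C1*exp(a/45)) + 9*pi
 g(a) = 9*asin(C1*exp(a/45))


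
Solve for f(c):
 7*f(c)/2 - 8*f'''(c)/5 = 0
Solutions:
 f(c) = C3*exp(2^(2/3)*35^(1/3)*c/4) + (C1*sin(2^(2/3)*sqrt(3)*35^(1/3)*c/8) + C2*cos(2^(2/3)*sqrt(3)*35^(1/3)*c/8))*exp(-2^(2/3)*35^(1/3)*c/8)


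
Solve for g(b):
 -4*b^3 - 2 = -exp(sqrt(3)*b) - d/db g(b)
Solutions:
 g(b) = C1 + b^4 + 2*b - sqrt(3)*exp(sqrt(3)*b)/3


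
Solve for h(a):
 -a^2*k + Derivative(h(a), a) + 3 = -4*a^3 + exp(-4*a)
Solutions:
 h(a) = C1 - a^4 + a^3*k/3 - 3*a - exp(-4*a)/4


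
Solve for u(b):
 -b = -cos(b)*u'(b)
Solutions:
 u(b) = C1 + Integral(b/cos(b), b)


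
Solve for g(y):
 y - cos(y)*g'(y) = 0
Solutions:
 g(y) = C1 + Integral(y/cos(y), y)


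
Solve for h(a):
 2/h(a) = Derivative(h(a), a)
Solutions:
 h(a) = -sqrt(C1 + 4*a)
 h(a) = sqrt(C1 + 4*a)


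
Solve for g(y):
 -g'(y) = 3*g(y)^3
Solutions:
 g(y) = -sqrt(2)*sqrt(-1/(C1 - 3*y))/2
 g(y) = sqrt(2)*sqrt(-1/(C1 - 3*y))/2


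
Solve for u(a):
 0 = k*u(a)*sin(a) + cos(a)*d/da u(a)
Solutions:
 u(a) = C1*exp(k*log(cos(a)))


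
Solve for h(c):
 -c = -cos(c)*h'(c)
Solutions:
 h(c) = C1 + Integral(c/cos(c), c)


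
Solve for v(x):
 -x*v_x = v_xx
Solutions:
 v(x) = C1 + C2*erf(sqrt(2)*x/2)


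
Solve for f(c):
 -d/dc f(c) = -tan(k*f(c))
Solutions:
 f(c) = Piecewise((-asin(exp(C1*k + c*k))/k + pi/k, Ne(k, 0)), (nan, True))
 f(c) = Piecewise((asin(exp(C1*k + c*k))/k, Ne(k, 0)), (nan, True))


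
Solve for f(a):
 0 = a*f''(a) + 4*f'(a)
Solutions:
 f(a) = C1 + C2/a^3


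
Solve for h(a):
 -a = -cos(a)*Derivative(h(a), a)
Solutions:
 h(a) = C1 + Integral(a/cos(a), a)


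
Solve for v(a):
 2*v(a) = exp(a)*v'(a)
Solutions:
 v(a) = C1*exp(-2*exp(-a))


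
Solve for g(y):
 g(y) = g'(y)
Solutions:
 g(y) = C1*exp(y)


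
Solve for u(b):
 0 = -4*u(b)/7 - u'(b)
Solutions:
 u(b) = C1*exp(-4*b/7)


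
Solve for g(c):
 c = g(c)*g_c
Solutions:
 g(c) = -sqrt(C1 + c^2)
 g(c) = sqrt(C1 + c^2)


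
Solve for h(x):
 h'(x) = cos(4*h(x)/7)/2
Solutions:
 -x/2 - 7*log(sin(4*h(x)/7) - 1)/8 + 7*log(sin(4*h(x)/7) + 1)/8 = C1


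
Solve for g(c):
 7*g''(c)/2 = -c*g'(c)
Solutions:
 g(c) = C1 + C2*erf(sqrt(7)*c/7)


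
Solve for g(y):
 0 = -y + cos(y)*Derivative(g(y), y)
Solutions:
 g(y) = C1 + Integral(y/cos(y), y)


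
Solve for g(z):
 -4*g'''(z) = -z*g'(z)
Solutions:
 g(z) = C1 + Integral(C2*airyai(2^(1/3)*z/2) + C3*airybi(2^(1/3)*z/2), z)


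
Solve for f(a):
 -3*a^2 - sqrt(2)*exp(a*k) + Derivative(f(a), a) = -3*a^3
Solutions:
 f(a) = C1 - 3*a^4/4 + a^3 + sqrt(2)*exp(a*k)/k


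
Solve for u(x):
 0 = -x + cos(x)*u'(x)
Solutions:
 u(x) = C1 + Integral(x/cos(x), x)


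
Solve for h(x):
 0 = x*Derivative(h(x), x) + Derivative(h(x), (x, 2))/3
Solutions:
 h(x) = C1 + C2*erf(sqrt(6)*x/2)


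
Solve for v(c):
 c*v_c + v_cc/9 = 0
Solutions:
 v(c) = C1 + C2*erf(3*sqrt(2)*c/2)


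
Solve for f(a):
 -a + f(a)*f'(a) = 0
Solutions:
 f(a) = -sqrt(C1 + a^2)
 f(a) = sqrt(C1 + a^2)


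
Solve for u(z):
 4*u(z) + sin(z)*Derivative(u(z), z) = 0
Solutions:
 u(z) = C1*(cos(z)^2 + 2*cos(z) + 1)/(cos(z)^2 - 2*cos(z) + 1)


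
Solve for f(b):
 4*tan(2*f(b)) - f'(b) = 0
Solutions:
 f(b) = -asin(C1*exp(8*b))/2 + pi/2
 f(b) = asin(C1*exp(8*b))/2


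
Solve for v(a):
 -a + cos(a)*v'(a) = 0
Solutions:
 v(a) = C1 + Integral(a/cos(a), a)


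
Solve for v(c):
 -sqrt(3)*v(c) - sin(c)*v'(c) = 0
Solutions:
 v(c) = C1*(cos(c) + 1)^(sqrt(3)/2)/(cos(c) - 1)^(sqrt(3)/2)


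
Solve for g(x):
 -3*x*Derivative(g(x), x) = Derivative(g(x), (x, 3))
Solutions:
 g(x) = C1 + Integral(C2*airyai(-3^(1/3)*x) + C3*airybi(-3^(1/3)*x), x)


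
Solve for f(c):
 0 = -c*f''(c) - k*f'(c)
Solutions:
 f(c) = C1 + c^(1 - re(k))*(C2*sin(log(c)*Abs(im(k))) + C3*cos(log(c)*im(k)))


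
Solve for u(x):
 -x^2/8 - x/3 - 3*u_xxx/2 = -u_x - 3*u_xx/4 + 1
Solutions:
 u(x) = C1 + C2*exp(x*(3 - sqrt(105))/12) + C3*exp(x*(3 + sqrt(105))/12) + x^3/24 + 7*x^2/96 + 81*x/64


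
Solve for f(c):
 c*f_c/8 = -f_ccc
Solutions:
 f(c) = C1 + Integral(C2*airyai(-c/2) + C3*airybi(-c/2), c)


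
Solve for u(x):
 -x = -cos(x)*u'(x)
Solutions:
 u(x) = C1 + Integral(x/cos(x), x)


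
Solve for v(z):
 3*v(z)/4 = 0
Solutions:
 v(z) = 0


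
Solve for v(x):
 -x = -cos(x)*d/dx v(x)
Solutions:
 v(x) = C1 + Integral(x/cos(x), x)


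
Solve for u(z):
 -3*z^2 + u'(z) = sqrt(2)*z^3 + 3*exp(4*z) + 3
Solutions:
 u(z) = C1 + sqrt(2)*z^4/4 + z^3 + 3*z + 3*exp(4*z)/4


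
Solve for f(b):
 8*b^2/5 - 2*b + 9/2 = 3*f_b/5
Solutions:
 f(b) = C1 + 8*b^3/9 - 5*b^2/3 + 15*b/2


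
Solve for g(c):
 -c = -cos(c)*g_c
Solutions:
 g(c) = C1 + Integral(c/cos(c), c)


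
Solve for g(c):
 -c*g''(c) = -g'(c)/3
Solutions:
 g(c) = C1 + C2*c^(4/3)


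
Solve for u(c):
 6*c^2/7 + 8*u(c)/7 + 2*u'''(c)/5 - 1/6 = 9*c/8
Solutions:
 u(c) = C3*exp(-20^(1/3)*7^(2/3)*c/7) - 3*c^2/4 + 63*c/64 + (C1*sin(20^(1/3)*sqrt(3)*7^(2/3)*c/14) + C2*cos(20^(1/3)*sqrt(3)*7^(2/3)*c/14))*exp(20^(1/3)*7^(2/3)*c/14) + 7/48


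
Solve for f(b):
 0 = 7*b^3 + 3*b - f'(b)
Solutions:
 f(b) = C1 + 7*b^4/4 + 3*b^2/2


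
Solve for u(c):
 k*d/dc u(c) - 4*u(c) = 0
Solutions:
 u(c) = C1*exp(4*c/k)


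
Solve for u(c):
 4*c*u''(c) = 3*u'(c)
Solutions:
 u(c) = C1 + C2*c^(7/4)


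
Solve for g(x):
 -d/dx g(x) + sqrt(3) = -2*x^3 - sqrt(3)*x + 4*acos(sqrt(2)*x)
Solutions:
 g(x) = C1 + x^4/2 + sqrt(3)*x^2/2 - 4*x*acos(sqrt(2)*x) + sqrt(3)*x + 2*sqrt(2)*sqrt(1 - 2*x^2)


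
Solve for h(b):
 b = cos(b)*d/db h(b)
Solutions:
 h(b) = C1 + Integral(b/cos(b), b)


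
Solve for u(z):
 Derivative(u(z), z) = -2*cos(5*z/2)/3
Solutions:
 u(z) = C1 - 4*sin(5*z/2)/15


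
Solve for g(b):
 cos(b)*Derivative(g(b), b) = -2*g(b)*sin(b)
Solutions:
 g(b) = C1*cos(b)^2


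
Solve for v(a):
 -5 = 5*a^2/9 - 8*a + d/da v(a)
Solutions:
 v(a) = C1 - 5*a^3/27 + 4*a^2 - 5*a


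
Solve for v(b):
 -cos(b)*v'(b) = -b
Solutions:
 v(b) = C1 + Integral(b/cos(b), b)


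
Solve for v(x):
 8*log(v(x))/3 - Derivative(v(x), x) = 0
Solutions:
 li(v(x)) = C1 + 8*x/3


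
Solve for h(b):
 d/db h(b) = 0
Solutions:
 h(b) = C1


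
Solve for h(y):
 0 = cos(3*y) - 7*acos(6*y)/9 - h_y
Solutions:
 h(y) = C1 - 7*y*acos(6*y)/9 + 7*sqrt(1 - 36*y^2)/54 + sin(3*y)/3


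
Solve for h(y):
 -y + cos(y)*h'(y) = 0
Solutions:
 h(y) = C1 + Integral(y/cos(y), y)


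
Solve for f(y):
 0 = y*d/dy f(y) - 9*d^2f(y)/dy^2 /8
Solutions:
 f(y) = C1 + C2*erfi(2*y/3)


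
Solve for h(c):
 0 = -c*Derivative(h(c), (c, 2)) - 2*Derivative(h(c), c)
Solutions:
 h(c) = C1 + C2/c


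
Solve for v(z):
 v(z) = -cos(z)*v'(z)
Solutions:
 v(z) = C1*sqrt(sin(z) - 1)/sqrt(sin(z) + 1)


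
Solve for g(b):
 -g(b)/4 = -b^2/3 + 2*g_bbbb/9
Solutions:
 g(b) = 4*b^2/3 + (C1*sin(2^(3/4)*sqrt(3)*b/4) + C2*cos(2^(3/4)*sqrt(3)*b/4))*exp(-2^(3/4)*sqrt(3)*b/4) + (C3*sin(2^(3/4)*sqrt(3)*b/4) + C4*cos(2^(3/4)*sqrt(3)*b/4))*exp(2^(3/4)*sqrt(3)*b/4)


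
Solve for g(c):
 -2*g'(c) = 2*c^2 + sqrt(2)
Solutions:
 g(c) = C1 - c^3/3 - sqrt(2)*c/2


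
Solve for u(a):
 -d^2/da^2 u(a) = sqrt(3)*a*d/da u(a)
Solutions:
 u(a) = C1 + C2*erf(sqrt(2)*3^(1/4)*a/2)


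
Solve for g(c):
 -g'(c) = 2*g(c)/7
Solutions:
 g(c) = C1*exp(-2*c/7)


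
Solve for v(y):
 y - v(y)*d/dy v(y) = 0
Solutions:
 v(y) = -sqrt(C1 + y^2)
 v(y) = sqrt(C1 + y^2)


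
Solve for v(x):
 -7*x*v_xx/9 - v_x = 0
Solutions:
 v(x) = C1 + C2/x^(2/7)


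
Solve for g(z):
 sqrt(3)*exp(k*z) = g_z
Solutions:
 g(z) = C1 + sqrt(3)*exp(k*z)/k


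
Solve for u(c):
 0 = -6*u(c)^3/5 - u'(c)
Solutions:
 u(c) = -sqrt(10)*sqrt(-1/(C1 - 6*c))/2
 u(c) = sqrt(10)*sqrt(-1/(C1 - 6*c))/2


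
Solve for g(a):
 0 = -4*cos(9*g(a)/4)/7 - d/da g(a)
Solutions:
 4*a/7 - 2*log(sin(9*g(a)/4) - 1)/9 + 2*log(sin(9*g(a)/4) + 1)/9 = C1


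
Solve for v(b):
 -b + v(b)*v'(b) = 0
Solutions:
 v(b) = -sqrt(C1 + b^2)
 v(b) = sqrt(C1 + b^2)


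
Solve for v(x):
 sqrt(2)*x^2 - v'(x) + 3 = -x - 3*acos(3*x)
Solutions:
 v(x) = C1 + sqrt(2)*x^3/3 + x^2/2 + 3*x*acos(3*x) + 3*x - sqrt(1 - 9*x^2)


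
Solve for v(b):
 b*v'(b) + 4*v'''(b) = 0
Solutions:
 v(b) = C1 + Integral(C2*airyai(-2^(1/3)*b/2) + C3*airybi(-2^(1/3)*b/2), b)


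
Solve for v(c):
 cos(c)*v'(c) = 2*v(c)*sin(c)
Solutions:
 v(c) = C1/cos(c)^2


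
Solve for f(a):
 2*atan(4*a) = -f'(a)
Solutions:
 f(a) = C1 - 2*a*atan(4*a) + log(16*a^2 + 1)/4


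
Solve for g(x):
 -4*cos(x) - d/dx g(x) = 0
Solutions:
 g(x) = C1 - 4*sin(x)


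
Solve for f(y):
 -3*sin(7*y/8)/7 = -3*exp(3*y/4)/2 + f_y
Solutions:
 f(y) = C1 + 2*exp(3*y/4) + 24*cos(7*y/8)/49


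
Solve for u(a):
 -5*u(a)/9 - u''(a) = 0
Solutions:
 u(a) = C1*sin(sqrt(5)*a/3) + C2*cos(sqrt(5)*a/3)


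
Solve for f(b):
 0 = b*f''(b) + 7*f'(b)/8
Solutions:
 f(b) = C1 + C2*b^(1/8)


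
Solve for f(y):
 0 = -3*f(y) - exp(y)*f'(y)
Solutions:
 f(y) = C1*exp(3*exp(-y))


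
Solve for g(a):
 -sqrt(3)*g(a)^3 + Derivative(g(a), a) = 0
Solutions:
 g(a) = -sqrt(2)*sqrt(-1/(C1 + sqrt(3)*a))/2
 g(a) = sqrt(2)*sqrt(-1/(C1 + sqrt(3)*a))/2


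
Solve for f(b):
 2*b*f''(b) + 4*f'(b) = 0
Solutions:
 f(b) = C1 + C2/b


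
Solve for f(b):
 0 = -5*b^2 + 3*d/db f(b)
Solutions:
 f(b) = C1 + 5*b^3/9


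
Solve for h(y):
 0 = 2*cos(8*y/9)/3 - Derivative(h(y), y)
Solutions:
 h(y) = C1 + 3*sin(8*y/9)/4


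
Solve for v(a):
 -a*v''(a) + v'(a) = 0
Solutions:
 v(a) = C1 + C2*a^2


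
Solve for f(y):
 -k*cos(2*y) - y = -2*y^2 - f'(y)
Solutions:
 f(y) = C1 + k*sin(2*y)/2 - 2*y^3/3 + y^2/2


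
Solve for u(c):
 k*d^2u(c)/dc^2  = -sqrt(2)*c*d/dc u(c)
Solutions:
 u(c) = C1 + C2*sqrt(k)*erf(2^(3/4)*c*sqrt(1/k)/2)


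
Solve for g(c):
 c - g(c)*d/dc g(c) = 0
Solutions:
 g(c) = -sqrt(C1 + c^2)
 g(c) = sqrt(C1 + c^2)


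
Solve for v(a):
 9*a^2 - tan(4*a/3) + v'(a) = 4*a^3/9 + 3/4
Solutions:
 v(a) = C1 + a^4/9 - 3*a^3 + 3*a/4 - 3*log(cos(4*a/3))/4


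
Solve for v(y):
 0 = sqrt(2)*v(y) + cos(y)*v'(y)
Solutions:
 v(y) = C1*(sin(y) - 1)^(sqrt(2)/2)/(sin(y) + 1)^(sqrt(2)/2)


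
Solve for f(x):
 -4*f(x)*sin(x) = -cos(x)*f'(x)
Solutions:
 f(x) = C1/cos(x)^4


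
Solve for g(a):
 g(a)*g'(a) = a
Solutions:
 g(a) = -sqrt(C1 + a^2)
 g(a) = sqrt(C1 + a^2)


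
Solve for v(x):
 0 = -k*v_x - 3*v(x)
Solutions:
 v(x) = C1*exp(-3*x/k)


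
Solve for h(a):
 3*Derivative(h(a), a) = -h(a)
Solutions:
 h(a) = C1*exp(-a/3)


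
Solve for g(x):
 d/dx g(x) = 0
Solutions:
 g(x) = C1


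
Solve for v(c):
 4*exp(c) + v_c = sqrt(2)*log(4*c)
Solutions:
 v(c) = C1 + sqrt(2)*c*log(c) + sqrt(2)*c*(-1 + 2*log(2)) - 4*exp(c)


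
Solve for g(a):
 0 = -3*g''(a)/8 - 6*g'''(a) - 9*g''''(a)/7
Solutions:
 g(a) = C1 + C2*a + C3*exp(a*(-28 + sqrt(742))/12) + C4*exp(-a*(sqrt(742) + 28)/12)


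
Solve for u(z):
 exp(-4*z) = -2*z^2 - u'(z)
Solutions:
 u(z) = C1 - 2*z^3/3 + exp(-4*z)/4


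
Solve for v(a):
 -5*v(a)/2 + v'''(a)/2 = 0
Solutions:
 v(a) = C3*exp(5^(1/3)*a) + (C1*sin(sqrt(3)*5^(1/3)*a/2) + C2*cos(sqrt(3)*5^(1/3)*a/2))*exp(-5^(1/3)*a/2)


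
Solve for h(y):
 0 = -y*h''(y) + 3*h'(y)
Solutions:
 h(y) = C1 + C2*y^4


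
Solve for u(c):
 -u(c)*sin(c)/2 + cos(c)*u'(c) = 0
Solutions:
 u(c) = C1/sqrt(cos(c))


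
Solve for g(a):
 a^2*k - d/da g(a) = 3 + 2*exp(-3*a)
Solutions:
 g(a) = C1 + a^3*k/3 - 3*a + 2*exp(-3*a)/3


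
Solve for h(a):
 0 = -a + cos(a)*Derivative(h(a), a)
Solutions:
 h(a) = C1 + Integral(a/cos(a), a)


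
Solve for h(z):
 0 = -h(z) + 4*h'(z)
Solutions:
 h(z) = C1*exp(z/4)


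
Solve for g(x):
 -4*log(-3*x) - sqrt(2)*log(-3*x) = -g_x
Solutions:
 g(x) = C1 + x*(sqrt(2) + 4)*log(-x) + x*(-4 - sqrt(2) + sqrt(2)*log(3) + 4*log(3))


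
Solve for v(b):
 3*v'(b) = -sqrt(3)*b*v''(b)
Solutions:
 v(b) = C1 + C2*b^(1 - sqrt(3))


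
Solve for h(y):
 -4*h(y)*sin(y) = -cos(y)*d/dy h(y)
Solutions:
 h(y) = C1/cos(y)^4


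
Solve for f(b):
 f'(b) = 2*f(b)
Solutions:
 f(b) = C1*exp(2*b)


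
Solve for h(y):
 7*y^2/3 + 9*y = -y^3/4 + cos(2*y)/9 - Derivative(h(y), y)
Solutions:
 h(y) = C1 - y^4/16 - 7*y^3/9 - 9*y^2/2 + sin(2*y)/18


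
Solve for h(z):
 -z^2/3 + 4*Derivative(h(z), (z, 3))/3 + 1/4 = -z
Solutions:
 h(z) = C1 + C2*z + C3*z^2 + z^5/240 - z^4/32 - z^3/32


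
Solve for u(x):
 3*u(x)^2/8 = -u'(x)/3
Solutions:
 u(x) = 8/(C1 + 9*x)


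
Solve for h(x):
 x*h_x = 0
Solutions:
 h(x) = C1


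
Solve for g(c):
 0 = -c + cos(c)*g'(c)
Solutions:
 g(c) = C1 + Integral(c/cos(c), c)


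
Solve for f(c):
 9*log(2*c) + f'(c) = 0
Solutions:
 f(c) = C1 - 9*c*log(c) - c*log(512) + 9*c


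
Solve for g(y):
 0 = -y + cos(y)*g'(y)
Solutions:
 g(y) = C1 + Integral(y/cos(y), y)


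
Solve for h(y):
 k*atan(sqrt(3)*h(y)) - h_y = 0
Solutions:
 Integral(1/atan(sqrt(3)*_y), (_y, h(y))) = C1 + k*y


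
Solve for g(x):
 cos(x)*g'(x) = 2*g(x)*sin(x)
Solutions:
 g(x) = C1/cos(x)^2


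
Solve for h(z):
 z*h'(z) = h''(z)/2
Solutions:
 h(z) = C1 + C2*erfi(z)


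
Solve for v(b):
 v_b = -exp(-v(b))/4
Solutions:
 v(b) = log(C1 - b/4)


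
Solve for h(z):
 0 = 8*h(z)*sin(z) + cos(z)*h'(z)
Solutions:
 h(z) = C1*cos(z)^8


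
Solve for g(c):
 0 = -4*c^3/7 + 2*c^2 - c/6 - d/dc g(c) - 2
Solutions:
 g(c) = C1 - c^4/7 + 2*c^3/3 - c^2/12 - 2*c


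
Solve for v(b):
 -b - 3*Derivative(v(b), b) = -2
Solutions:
 v(b) = C1 - b^2/6 + 2*b/3


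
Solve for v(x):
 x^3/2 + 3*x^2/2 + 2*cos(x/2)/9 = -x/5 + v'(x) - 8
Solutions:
 v(x) = C1 + x^4/8 + x^3/2 + x^2/10 + 8*x + 4*sin(x/2)/9


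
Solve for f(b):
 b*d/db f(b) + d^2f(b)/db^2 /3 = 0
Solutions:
 f(b) = C1 + C2*erf(sqrt(6)*b/2)


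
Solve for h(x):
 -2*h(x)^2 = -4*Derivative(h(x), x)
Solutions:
 h(x) = -2/(C1 + x)


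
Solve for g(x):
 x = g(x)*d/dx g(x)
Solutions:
 g(x) = -sqrt(C1 + x^2)
 g(x) = sqrt(C1 + x^2)


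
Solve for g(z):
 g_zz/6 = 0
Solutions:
 g(z) = C1 + C2*z


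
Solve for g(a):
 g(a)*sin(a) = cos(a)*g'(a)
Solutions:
 g(a) = C1/cos(a)


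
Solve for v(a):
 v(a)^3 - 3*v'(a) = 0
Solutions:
 v(a) = -sqrt(6)*sqrt(-1/(C1 + a))/2
 v(a) = sqrt(6)*sqrt(-1/(C1 + a))/2


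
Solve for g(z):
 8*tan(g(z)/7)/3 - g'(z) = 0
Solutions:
 g(z) = -7*asin(C1*exp(8*z/21)) + 7*pi
 g(z) = 7*asin(C1*exp(8*z/21))


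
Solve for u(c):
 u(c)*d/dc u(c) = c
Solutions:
 u(c) = -sqrt(C1 + c^2)
 u(c) = sqrt(C1 + c^2)


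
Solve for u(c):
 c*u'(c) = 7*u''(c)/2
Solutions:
 u(c) = C1 + C2*erfi(sqrt(7)*c/7)


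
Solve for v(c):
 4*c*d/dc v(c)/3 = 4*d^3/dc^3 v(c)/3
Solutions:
 v(c) = C1 + Integral(C2*airyai(c) + C3*airybi(c), c)


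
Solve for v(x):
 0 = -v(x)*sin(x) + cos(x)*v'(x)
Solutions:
 v(x) = C1/cos(x)


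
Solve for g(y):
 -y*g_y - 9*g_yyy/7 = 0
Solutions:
 g(y) = C1 + Integral(C2*airyai(-21^(1/3)*y/3) + C3*airybi(-21^(1/3)*y/3), y)


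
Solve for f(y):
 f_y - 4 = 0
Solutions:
 f(y) = C1 + 4*y


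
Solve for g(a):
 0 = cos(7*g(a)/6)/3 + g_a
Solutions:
 a/3 - 3*log(sin(7*g(a)/6) - 1)/7 + 3*log(sin(7*g(a)/6) + 1)/7 = C1


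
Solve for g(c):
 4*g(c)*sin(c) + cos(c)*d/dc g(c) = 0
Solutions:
 g(c) = C1*cos(c)^4


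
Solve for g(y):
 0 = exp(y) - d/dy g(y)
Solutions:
 g(y) = C1 + exp(y)


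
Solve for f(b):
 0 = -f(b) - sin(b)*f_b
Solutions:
 f(b) = C1*sqrt(cos(b) + 1)/sqrt(cos(b) - 1)


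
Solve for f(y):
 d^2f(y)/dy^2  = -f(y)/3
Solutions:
 f(y) = C1*sin(sqrt(3)*y/3) + C2*cos(sqrt(3)*y/3)


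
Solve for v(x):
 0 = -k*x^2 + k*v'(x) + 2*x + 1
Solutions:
 v(x) = C1 + x^3/3 - x^2/k - x/k


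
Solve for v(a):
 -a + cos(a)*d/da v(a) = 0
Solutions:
 v(a) = C1 + Integral(a/cos(a), a)


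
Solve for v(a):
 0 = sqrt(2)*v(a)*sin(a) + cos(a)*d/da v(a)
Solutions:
 v(a) = C1*cos(a)^(sqrt(2))


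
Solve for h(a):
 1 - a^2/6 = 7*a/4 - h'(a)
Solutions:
 h(a) = C1 + a^3/18 + 7*a^2/8 - a


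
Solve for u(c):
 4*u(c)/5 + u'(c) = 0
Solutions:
 u(c) = C1*exp(-4*c/5)


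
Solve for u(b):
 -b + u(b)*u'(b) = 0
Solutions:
 u(b) = -sqrt(C1 + b^2)
 u(b) = sqrt(C1 + b^2)


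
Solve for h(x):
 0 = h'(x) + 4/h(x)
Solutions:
 h(x) = -sqrt(C1 - 8*x)
 h(x) = sqrt(C1 - 8*x)


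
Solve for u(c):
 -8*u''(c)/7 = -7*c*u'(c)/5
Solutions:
 u(c) = C1 + C2*erfi(7*sqrt(5)*c/20)


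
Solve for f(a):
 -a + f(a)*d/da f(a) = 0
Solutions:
 f(a) = -sqrt(C1 + a^2)
 f(a) = sqrt(C1 + a^2)


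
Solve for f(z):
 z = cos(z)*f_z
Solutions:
 f(z) = C1 + Integral(z/cos(z), z)


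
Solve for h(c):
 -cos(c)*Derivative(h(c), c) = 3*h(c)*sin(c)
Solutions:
 h(c) = C1*cos(c)^3


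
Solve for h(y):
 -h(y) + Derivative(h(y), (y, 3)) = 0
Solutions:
 h(y) = C3*exp(y) + (C1*sin(sqrt(3)*y/2) + C2*cos(sqrt(3)*y/2))*exp(-y/2)


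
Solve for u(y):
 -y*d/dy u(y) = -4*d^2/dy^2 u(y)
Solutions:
 u(y) = C1 + C2*erfi(sqrt(2)*y/4)


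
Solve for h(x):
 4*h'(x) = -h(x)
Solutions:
 h(x) = C1*exp(-x/4)


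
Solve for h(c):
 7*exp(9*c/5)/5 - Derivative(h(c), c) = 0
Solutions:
 h(c) = C1 + 7*exp(9*c/5)/9


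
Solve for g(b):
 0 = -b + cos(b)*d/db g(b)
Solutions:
 g(b) = C1 + Integral(b/cos(b), b)


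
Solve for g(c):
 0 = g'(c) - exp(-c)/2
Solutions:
 g(c) = C1 - exp(-c)/2


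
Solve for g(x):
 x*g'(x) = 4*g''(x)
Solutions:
 g(x) = C1 + C2*erfi(sqrt(2)*x/4)


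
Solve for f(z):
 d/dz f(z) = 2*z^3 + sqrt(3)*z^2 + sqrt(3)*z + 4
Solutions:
 f(z) = C1 + z^4/2 + sqrt(3)*z^3/3 + sqrt(3)*z^2/2 + 4*z


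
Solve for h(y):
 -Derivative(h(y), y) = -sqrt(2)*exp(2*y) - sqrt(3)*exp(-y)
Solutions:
 h(y) = C1 + sqrt(2)*exp(2*y)/2 - sqrt(3)*exp(-y)


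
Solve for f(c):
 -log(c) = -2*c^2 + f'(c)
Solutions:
 f(c) = C1 + 2*c^3/3 - c*log(c) + c


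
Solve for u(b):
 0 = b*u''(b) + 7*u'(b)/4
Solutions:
 u(b) = C1 + C2/b^(3/4)


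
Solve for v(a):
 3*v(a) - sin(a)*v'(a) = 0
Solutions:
 v(a) = C1*(cos(a) - 1)^(3/2)/(cos(a) + 1)^(3/2)


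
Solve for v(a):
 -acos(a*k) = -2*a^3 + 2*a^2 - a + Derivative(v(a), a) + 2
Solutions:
 v(a) = C1 + a^4/2 - 2*a^3/3 + a^2/2 - 2*a - Piecewise((a*acos(a*k) - sqrt(-a^2*k^2 + 1)/k, Ne(k, 0)), (pi*a/2, True))


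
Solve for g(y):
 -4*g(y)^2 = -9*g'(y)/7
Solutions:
 g(y) = -9/(C1 + 28*y)


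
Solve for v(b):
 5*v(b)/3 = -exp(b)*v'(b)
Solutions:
 v(b) = C1*exp(5*exp(-b)/3)


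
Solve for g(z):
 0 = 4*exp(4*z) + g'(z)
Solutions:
 g(z) = C1 - exp(4*z)


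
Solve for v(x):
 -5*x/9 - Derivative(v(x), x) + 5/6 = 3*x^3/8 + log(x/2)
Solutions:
 v(x) = C1 - 3*x^4/32 - 5*x^2/18 - x*log(x) + x*log(2) + 11*x/6


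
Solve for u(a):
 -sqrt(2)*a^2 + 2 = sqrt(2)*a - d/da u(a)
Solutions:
 u(a) = C1 + sqrt(2)*a^3/3 + sqrt(2)*a^2/2 - 2*a


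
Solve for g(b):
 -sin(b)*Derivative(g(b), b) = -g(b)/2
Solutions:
 g(b) = C1*(cos(b) - 1)^(1/4)/(cos(b) + 1)^(1/4)


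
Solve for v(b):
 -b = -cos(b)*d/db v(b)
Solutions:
 v(b) = C1 + Integral(b/cos(b), b)


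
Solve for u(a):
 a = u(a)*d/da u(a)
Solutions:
 u(a) = -sqrt(C1 + a^2)
 u(a) = sqrt(C1 + a^2)


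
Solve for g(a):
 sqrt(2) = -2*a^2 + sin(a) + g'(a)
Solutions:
 g(a) = C1 + 2*a^3/3 + sqrt(2)*a + cos(a)


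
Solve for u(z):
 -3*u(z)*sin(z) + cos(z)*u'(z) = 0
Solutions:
 u(z) = C1/cos(z)^3


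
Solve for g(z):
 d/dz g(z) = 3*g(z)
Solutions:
 g(z) = C1*exp(3*z)


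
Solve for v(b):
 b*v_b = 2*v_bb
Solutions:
 v(b) = C1 + C2*erfi(b/2)


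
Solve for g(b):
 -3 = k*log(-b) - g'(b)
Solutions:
 g(b) = C1 + b*k*log(-b) + b*(3 - k)


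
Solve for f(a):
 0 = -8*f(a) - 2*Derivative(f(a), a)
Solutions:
 f(a) = C1*exp(-4*a)


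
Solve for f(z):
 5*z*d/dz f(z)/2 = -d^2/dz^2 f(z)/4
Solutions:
 f(z) = C1 + C2*erf(sqrt(5)*z)


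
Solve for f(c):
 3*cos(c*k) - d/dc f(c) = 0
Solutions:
 f(c) = C1 + 3*sin(c*k)/k


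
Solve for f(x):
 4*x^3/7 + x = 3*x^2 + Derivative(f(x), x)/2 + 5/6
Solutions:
 f(x) = C1 + 2*x^4/7 - 2*x^3 + x^2 - 5*x/3


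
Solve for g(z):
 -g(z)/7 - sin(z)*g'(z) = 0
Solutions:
 g(z) = C1*(cos(z) + 1)^(1/14)/(cos(z) - 1)^(1/14)


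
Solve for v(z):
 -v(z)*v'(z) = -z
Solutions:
 v(z) = -sqrt(C1 + z^2)
 v(z) = sqrt(C1 + z^2)


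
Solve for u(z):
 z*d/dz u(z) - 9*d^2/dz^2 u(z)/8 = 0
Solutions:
 u(z) = C1 + C2*erfi(2*z/3)


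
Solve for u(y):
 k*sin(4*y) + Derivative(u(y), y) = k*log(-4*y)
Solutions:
 u(y) = C1 + k*(y*log(-y) - y + 2*y*log(2) + cos(4*y)/4)


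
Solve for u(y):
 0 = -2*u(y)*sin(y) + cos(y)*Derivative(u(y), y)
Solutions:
 u(y) = C1/cos(y)^2


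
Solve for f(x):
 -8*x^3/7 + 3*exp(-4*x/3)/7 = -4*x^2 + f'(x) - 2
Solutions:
 f(x) = C1 - 2*x^4/7 + 4*x^3/3 + 2*x - 9*exp(-4*x/3)/28


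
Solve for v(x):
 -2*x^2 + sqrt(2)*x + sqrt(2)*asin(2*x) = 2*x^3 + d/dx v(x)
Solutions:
 v(x) = C1 - x^4/2 - 2*x^3/3 + sqrt(2)*x^2/2 + sqrt(2)*(x*asin(2*x) + sqrt(1 - 4*x^2)/2)


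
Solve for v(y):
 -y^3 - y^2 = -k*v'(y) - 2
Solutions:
 v(y) = C1 + y^4/(4*k) + y^3/(3*k) - 2*y/k


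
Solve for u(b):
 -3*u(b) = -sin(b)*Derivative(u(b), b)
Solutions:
 u(b) = C1*(cos(b) - 1)^(3/2)/(cos(b) + 1)^(3/2)


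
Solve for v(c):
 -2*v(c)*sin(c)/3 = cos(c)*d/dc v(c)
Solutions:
 v(c) = C1*cos(c)^(2/3)


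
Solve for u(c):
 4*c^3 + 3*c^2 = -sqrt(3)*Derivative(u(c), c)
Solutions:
 u(c) = C1 - sqrt(3)*c^4/3 - sqrt(3)*c^3/3


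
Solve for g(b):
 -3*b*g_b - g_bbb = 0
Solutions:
 g(b) = C1 + Integral(C2*airyai(-3^(1/3)*b) + C3*airybi(-3^(1/3)*b), b)


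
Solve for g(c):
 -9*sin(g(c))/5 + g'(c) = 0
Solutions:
 -9*c/5 + log(cos(g(c)) - 1)/2 - log(cos(g(c)) + 1)/2 = C1


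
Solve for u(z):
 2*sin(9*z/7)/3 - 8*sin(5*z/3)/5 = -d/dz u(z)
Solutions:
 u(z) = C1 + 14*cos(9*z/7)/27 - 24*cos(5*z/3)/25


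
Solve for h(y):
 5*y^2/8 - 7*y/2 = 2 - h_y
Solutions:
 h(y) = C1 - 5*y^3/24 + 7*y^2/4 + 2*y


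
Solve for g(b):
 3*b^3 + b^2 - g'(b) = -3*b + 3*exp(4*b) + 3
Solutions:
 g(b) = C1 + 3*b^4/4 + b^3/3 + 3*b^2/2 - 3*b - 3*exp(4*b)/4


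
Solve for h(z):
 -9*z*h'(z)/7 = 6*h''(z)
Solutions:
 h(z) = C1 + C2*erf(sqrt(21)*z/14)


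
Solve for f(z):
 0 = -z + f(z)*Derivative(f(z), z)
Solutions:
 f(z) = -sqrt(C1 + z^2)
 f(z) = sqrt(C1 + z^2)


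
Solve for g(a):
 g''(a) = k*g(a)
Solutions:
 g(a) = C1*exp(-a*sqrt(k)) + C2*exp(a*sqrt(k))


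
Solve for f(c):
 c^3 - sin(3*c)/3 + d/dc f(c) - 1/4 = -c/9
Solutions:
 f(c) = C1 - c^4/4 - c^2/18 + c/4 - cos(3*c)/9


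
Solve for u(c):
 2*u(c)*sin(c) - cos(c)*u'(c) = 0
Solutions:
 u(c) = C1/cos(c)^2


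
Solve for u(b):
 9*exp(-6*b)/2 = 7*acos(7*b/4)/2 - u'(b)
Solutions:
 u(b) = C1 + 7*b*acos(7*b/4)/2 - sqrt(16 - 49*b^2)/2 + 3*exp(-6*b)/4


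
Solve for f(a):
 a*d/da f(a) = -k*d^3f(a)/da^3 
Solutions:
 f(a) = C1 + Integral(C2*airyai(a*(-1/k)^(1/3)) + C3*airybi(a*(-1/k)^(1/3)), a)


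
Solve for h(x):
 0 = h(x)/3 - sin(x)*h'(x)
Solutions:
 h(x) = C1*(cos(x) - 1)^(1/6)/(cos(x) + 1)^(1/6)


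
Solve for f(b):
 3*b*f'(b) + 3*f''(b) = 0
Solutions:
 f(b) = C1 + C2*erf(sqrt(2)*b/2)


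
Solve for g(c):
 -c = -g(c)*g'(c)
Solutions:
 g(c) = -sqrt(C1 + c^2)
 g(c) = sqrt(C1 + c^2)


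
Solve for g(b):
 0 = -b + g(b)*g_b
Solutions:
 g(b) = -sqrt(C1 + b^2)
 g(b) = sqrt(C1 + b^2)


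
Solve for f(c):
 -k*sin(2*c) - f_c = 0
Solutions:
 f(c) = C1 + k*cos(2*c)/2


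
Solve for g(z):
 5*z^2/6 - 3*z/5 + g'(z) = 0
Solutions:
 g(z) = C1 - 5*z^3/18 + 3*z^2/10


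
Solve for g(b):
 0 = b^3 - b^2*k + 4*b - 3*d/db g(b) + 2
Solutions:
 g(b) = C1 + b^4/12 - b^3*k/9 + 2*b^2/3 + 2*b/3


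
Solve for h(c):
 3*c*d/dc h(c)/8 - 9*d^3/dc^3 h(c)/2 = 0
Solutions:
 h(c) = C1 + Integral(C2*airyai(18^(1/3)*c/6) + C3*airybi(18^(1/3)*c/6), c)


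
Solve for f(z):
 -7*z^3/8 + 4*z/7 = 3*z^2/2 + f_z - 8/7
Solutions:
 f(z) = C1 - 7*z^4/32 - z^3/2 + 2*z^2/7 + 8*z/7


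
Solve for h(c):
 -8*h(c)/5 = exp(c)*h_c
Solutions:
 h(c) = C1*exp(8*exp(-c)/5)


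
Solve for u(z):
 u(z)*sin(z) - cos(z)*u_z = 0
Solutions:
 u(z) = C1/cos(z)


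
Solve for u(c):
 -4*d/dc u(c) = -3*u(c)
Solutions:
 u(c) = C1*exp(3*c/4)


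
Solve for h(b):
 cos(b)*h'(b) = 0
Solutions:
 h(b) = C1


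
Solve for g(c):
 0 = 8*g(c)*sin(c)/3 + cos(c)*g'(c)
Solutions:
 g(c) = C1*cos(c)^(8/3)


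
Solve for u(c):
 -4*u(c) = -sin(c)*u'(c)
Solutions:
 u(c) = C1*(cos(c)^2 - 2*cos(c) + 1)/(cos(c)^2 + 2*cos(c) + 1)


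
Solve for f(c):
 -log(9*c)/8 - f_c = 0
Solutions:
 f(c) = C1 - c*log(c)/8 - c*log(3)/4 + c/8


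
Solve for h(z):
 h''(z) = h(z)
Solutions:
 h(z) = C1*exp(-z) + C2*exp(z)


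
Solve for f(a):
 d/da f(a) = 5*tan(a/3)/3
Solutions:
 f(a) = C1 - 5*log(cos(a/3))


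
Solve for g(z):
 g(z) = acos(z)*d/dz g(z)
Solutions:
 g(z) = C1*exp(Integral(1/acos(z), z))


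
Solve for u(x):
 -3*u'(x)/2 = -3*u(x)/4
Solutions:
 u(x) = C1*exp(x/2)


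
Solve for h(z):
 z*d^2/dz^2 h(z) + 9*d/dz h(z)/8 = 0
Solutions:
 h(z) = C1 + C2/z^(1/8)


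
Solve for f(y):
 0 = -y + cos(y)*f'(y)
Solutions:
 f(y) = C1 + Integral(y/cos(y), y)


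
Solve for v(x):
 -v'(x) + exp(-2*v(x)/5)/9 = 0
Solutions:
 v(x) = 5*log(-sqrt(C1 + x)) - 5*log(15) + 5*log(10)/2
 v(x) = 5*log(C1 + x)/2 - 5*log(15) + 5*log(10)/2


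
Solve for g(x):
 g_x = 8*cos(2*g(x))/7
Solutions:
 -8*x/7 - log(sin(2*g(x)) - 1)/4 + log(sin(2*g(x)) + 1)/4 = C1


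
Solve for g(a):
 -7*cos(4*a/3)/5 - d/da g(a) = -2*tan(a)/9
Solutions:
 g(a) = C1 - 2*log(cos(a))/9 - 21*sin(4*a/3)/20


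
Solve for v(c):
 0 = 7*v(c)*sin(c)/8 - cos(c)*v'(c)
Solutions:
 v(c) = C1/cos(c)^(7/8)


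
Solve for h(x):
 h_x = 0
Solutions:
 h(x) = C1


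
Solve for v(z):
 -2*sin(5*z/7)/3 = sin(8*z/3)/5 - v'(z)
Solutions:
 v(z) = C1 - 14*cos(5*z/7)/15 - 3*cos(8*z/3)/40


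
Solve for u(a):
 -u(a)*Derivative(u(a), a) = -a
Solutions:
 u(a) = -sqrt(C1 + a^2)
 u(a) = sqrt(C1 + a^2)


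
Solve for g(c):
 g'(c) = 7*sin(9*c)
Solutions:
 g(c) = C1 - 7*cos(9*c)/9


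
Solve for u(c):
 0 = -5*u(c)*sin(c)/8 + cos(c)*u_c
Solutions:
 u(c) = C1/cos(c)^(5/8)


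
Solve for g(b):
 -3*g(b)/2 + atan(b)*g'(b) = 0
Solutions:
 g(b) = C1*exp(3*Integral(1/atan(b), b)/2)


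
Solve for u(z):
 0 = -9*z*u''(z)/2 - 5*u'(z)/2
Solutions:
 u(z) = C1 + C2*z^(4/9)


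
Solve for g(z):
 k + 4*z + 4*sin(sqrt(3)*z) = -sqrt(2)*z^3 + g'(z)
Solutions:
 g(z) = C1 + k*z + sqrt(2)*z^4/4 + 2*z^2 - 4*sqrt(3)*cos(sqrt(3)*z)/3


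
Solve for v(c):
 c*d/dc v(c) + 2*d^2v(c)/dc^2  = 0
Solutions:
 v(c) = C1 + C2*erf(c/2)


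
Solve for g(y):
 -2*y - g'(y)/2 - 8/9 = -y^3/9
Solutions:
 g(y) = C1 + y^4/18 - 2*y^2 - 16*y/9


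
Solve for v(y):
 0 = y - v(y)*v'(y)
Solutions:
 v(y) = -sqrt(C1 + y^2)
 v(y) = sqrt(C1 + y^2)


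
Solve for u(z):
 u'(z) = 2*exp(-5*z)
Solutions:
 u(z) = C1 - 2*exp(-5*z)/5


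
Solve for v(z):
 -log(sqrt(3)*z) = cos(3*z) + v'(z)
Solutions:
 v(z) = C1 - z*log(z) - z*log(3)/2 + z - sin(3*z)/3


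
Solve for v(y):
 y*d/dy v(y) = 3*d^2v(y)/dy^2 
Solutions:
 v(y) = C1 + C2*erfi(sqrt(6)*y/6)


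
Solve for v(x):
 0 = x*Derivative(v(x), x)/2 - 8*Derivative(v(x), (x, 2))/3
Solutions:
 v(x) = C1 + C2*erfi(sqrt(6)*x/8)


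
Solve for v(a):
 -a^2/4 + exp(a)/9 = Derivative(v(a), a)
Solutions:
 v(a) = C1 - a^3/12 + exp(a)/9


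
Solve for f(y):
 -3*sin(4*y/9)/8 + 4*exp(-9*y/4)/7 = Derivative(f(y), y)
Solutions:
 f(y) = C1 + 27*cos(4*y/9)/32 - 16*exp(-9*y/4)/63


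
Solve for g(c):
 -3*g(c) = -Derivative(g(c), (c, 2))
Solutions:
 g(c) = C1*exp(-sqrt(3)*c) + C2*exp(sqrt(3)*c)


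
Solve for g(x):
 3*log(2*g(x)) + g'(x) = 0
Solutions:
 Integral(1/(log(_y) + log(2)), (_y, g(x)))/3 = C1 - x


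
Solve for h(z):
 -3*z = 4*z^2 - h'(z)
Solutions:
 h(z) = C1 + 4*z^3/3 + 3*z^2/2


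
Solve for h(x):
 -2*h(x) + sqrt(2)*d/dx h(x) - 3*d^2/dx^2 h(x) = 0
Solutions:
 h(x) = (C1*sin(sqrt(22)*x/6) + C2*cos(sqrt(22)*x/6))*exp(sqrt(2)*x/6)


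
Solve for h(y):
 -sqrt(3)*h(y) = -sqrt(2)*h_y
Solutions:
 h(y) = C1*exp(sqrt(6)*y/2)


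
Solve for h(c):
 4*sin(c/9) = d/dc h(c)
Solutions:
 h(c) = C1 - 36*cos(c/9)


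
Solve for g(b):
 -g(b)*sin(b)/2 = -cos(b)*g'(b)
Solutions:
 g(b) = C1/sqrt(cos(b))


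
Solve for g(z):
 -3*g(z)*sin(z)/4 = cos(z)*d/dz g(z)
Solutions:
 g(z) = C1*cos(z)^(3/4)


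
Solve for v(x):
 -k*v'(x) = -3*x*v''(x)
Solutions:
 v(x) = C1 + x^(re(k)/3 + 1)*(C2*sin(log(x)*Abs(im(k))/3) + C3*cos(log(x)*im(k)/3))


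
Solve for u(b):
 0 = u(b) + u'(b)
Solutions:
 u(b) = C1*exp(-b)


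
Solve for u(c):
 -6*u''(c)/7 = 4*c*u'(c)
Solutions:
 u(c) = C1 + C2*erf(sqrt(21)*c/3)


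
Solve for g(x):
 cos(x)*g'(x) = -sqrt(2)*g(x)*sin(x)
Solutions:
 g(x) = C1*cos(x)^(sqrt(2))


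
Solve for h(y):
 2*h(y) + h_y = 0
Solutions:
 h(y) = C1*exp(-2*y)


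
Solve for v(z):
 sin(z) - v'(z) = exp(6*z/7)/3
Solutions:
 v(z) = C1 - 7*exp(6*z/7)/18 - cos(z)


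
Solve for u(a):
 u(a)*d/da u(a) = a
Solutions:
 u(a) = -sqrt(C1 + a^2)
 u(a) = sqrt(C1 + a^2)


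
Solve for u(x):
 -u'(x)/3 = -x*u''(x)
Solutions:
 u(x) = C1 + C2*x^(4/3)


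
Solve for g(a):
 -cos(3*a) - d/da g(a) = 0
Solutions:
 g(a) = C1 - sin(3*a)/3


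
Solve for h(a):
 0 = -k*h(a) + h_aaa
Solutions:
 h(a) = C1*exp(a*k^(1/3)) + C2*exp(a*k^(1/3)*(-1 + sqrt(3)*I)/2) + C3*exp(-a*k^(1/3)*(1 + sqrt(3)*I)/2)


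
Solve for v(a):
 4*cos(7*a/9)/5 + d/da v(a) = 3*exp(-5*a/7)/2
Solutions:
 v(a) = C1 - 36*sin(7*a/9)/35 - 21*exp(-5*a/7)/10


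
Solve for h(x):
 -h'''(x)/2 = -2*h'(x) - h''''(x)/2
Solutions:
 h(x) = C1 + C2*exp(x*((6*sqrt(78) + 53)^(-1/3) + 2 + (6*sqrt(78) + 53)^(1/3))/6)*sin(sqrt(3)*x*(-(6*sqrt(78) + 53)^(1/3) + (6*sqrt(78) + 53)^(-1/3))/6) + C3*exp(x*((6*sqrt(78) + 53)^(-1/3) + 2 + (6*sqrt(78) + 53)^(1/3))/6)*cos(sqrt(3)*x*(-(6*sqrt(78) + 53)^(1/3) + (6*sqrt(78) + 53)^(-1/3))/6) + C4*exp(x*(-(6*sqrt(78) + 53)^(1/3) - 1/(6*sqrt(78) + 53)^(1/3) + 1)/3)


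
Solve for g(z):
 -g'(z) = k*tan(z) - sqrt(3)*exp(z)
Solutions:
 g(z) = C1 + k*log(cos(z)) + sqrt(3)*exp(z)


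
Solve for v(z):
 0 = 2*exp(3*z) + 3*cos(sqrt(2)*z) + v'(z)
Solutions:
 v(z) = C1 - 2*exp(3*z)/3 - 3*sqrt(2)*sin(sqrt(2)*z)/2


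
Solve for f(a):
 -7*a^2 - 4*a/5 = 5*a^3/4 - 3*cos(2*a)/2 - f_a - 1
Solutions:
 f(a) = C1 + 5*a^4/16 + 7*a^3/3 + 2*a^2/5 - a - 3*sin(a)*cos(a)/2


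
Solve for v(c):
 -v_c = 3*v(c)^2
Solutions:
 v(c) = 1/(C1 + 3*c)


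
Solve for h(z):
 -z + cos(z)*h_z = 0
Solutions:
 h(z) = C1 + Integral(z/cos(z), z)


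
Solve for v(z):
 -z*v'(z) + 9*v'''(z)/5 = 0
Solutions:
 v(z) = C1 + Integral(C2*airyai(15^(1/3)*z/3) + C3*airybi(15^(1/3)*z/3), z)


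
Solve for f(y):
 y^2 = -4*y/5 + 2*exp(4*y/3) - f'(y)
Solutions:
 f(y) = C1 - y^3/3 - 2*y^2/5 + 3*exp(4*y/3)/2


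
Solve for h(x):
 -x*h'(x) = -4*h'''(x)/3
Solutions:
 h(x) = C1 + Integral(C2*airyai(6^(1/3)*x/2) + C3*airybi(6^(1/3)*x/2), x)


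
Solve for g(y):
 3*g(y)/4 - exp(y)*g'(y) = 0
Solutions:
 g(y) = C1*exp(-3*exp(-y)/4)


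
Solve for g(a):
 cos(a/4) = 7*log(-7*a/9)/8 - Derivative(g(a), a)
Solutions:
 g(a) = C1 + 7*a*log(-a)/8 - 7*a*log(3)/4 - 7*a/8 + 7*a*log(7)/8 - 4*sin(a/4)


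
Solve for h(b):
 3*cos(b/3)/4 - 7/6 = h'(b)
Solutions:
 h(b) = C1 - 7*b/6 + 9*sin(b/3)/4


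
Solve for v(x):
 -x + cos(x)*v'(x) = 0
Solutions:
 v(x) = C1 + Integral(x/cos(x), x)


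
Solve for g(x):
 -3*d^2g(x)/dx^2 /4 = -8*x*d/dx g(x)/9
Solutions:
 g(x) = C1 + C2*erfi(4*sqrt(3)*x/9)


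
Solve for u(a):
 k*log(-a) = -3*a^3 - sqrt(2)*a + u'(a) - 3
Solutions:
 u(a) = C1 + 3*a^4/4 + sqrt(2)*a^2/2 + a*k*log(-a) + a*(3 - k)


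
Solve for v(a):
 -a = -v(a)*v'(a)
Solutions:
 v(a) = -sqrt(C1 + a^2)
 v(a) = sqrt(C1 + a^2)


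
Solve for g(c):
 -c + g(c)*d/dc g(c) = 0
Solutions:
 g(c) = -sqrt(C1 + c^2)
 g(c) = sqrt(C1 + c^2)


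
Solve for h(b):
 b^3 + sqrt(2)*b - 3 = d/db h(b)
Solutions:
 h(b) = C1 + b^4/4 + sqrt(2)*b^2/2 - 3*b


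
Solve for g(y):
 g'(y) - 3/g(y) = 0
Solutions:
 g(y) = -sqrt(C1 + 6*y)
 g(y) = sqrt(C1 + 6*y)


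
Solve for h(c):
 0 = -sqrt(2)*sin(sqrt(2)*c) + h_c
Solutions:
 h(c) = C1 - cos(sqrt(2)*c)


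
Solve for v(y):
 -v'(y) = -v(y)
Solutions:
 v(y) = C1*exp(y)


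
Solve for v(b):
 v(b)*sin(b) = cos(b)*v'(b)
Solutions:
 v(b) = C1/cos(b)


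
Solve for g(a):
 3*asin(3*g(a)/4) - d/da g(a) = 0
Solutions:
 Integral(1/asin(3*_y/4), (_y, g(a))) = C1 + 3*a


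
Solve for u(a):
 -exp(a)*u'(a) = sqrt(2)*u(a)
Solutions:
 u(a) = C1*exp(sqrt(2)*exp(-a))


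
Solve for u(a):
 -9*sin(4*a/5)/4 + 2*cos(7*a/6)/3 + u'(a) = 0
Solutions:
 u(a) = C1 - 4*sin(7*a/6)/7 - 45*cos(4*a/5)/16


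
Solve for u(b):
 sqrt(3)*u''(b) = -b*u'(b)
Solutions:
 u(b) = C1 + C2*erf(sqrt(2)*3^(3/4)*b/6)


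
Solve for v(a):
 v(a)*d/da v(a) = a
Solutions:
 v(a) = -sqrt(C1 + a^2)
 v(a) = sqrt(C1 + a^2)


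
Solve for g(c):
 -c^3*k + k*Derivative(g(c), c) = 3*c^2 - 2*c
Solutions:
 g(c) = C1 + c^4/4 + c^3/k - c^2/k


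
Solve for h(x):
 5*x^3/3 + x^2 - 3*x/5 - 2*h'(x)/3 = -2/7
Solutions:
 h(x) = C1 + 5*x^4/8 + x^3/2 - 9*x^2/20 + 3*x/7


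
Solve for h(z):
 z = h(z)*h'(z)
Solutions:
 h(z) = -sqrt(C1 + z^2)
 h(z) = sqrt(C1 + z^2)
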